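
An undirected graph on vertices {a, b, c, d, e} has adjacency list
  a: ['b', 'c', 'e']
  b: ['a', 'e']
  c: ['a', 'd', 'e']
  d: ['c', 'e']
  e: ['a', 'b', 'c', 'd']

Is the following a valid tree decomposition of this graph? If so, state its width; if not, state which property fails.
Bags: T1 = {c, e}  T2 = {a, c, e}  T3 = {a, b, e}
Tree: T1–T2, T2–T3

A tree decomposition must satisfy three properties: every vertex lies in some bag; for every edge, both endpoints lie together in some bag; and for every vertex, the bags containing it form a connected subtree. Here vertex d appears in no bag, so the decomposition is invalid.

No — vertex d appears in no bag.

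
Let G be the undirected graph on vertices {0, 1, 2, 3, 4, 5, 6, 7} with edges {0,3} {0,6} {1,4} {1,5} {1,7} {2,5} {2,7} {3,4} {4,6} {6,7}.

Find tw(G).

A width-2 tree decomposition is:
Bags: B1 = {2, 5, 7}  B2 = {1, 5, 7}  B3 = {1, 6, 7}  B4 = {1, 4, 6}  B5 = {0, 4, 6}  B6 = {0, 3, 4}
Tree: B1–B2, B2–B3, B3–B4, B4–B5, B5–B6
Every bag has size at most 3, so the width is 3 − 1 = 2 and tw(G) ≤ 2. For the lower bound, G contains the cycle 2–5–1–7–2, so G is not a forest; only forests have treewidth ≤ 1, hence tw(G) ≥ 2. Combining the bounds, tw(G) = 2.

2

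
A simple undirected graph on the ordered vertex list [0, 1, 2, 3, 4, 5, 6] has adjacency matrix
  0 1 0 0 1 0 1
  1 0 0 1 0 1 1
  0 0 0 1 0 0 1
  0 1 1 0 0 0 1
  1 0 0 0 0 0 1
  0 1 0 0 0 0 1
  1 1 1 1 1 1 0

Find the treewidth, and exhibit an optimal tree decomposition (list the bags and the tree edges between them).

Every bag has size at most 3, so the width is 3 − 1 = 2 and tw(G) ≤ 2. Conversely, {0, 1, 6} is a clique of size 3, and the vertices of any clique must share a bag in every tree decomposition; so some bag has ≥ 3 vertices and tw(G) ≥ 2. The upper and lower bounds meet at 2, so that is the treewidth.

Treewidth 2.
Bags: B1 = {1, 3, 6}  B2 = {0, 1, 6}  B3 = {0, 4, 6}  B4 = {1, 5, 6}  B5 = {2, 3, 6}
Tree: B1–B2, B2–B3, B1–B4, B1–B5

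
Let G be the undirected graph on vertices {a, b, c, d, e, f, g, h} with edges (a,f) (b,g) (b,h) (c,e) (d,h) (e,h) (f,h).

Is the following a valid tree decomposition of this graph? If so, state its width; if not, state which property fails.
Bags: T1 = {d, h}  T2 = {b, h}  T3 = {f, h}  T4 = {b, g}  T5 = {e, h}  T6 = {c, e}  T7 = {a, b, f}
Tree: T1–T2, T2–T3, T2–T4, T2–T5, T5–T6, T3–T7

No — bags containing vertex b are not connected in the tree.

A tree decomposition must satisfy three properties: every vertex lies in some bag; for every edge, both endpoints lie together in some bag; and for every vertex, the bags containing it form a connected subtree. Here bags containing vertex b are not connected in the tree, so the decomposition is invalid.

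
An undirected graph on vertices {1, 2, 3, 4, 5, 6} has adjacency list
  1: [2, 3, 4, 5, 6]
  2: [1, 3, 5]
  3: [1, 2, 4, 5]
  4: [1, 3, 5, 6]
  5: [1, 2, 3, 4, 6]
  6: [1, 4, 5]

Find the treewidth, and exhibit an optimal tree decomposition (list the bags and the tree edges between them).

Treewidth 3.
Bags: B1 = {1, 2, 3, 5}  B2 = {1, 3, 4, 5}  B3 = {1, 4, 5, 6}
Tree: B1–B2, B2–B3

Each bag holds 4 vertices, so the decomposition has width 3, which upper-bounds the treewidth. For the lower bound, the 4 vertices {1, 2, 3, 5} are pairwise adjacent, and any tree decomposition puts a clique entirely inside one bag — forcing width ≥ 3. Hence tw(G) = 3 exactly.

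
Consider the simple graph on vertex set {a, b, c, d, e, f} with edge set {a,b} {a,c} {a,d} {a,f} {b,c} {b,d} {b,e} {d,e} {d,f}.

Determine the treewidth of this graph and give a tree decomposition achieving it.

Treewidth 2.
Bags: B1 = {a, b, d}  B2 = {a, d, f}  B3 = {b, d, e}  B4 = {a, b, c}
Tree: B1–B2, B1–B3, B1–B4

Each bag holds 3 vertices, so the decomposition has width 2, which upper-bounds the treewidth. For the lower bound, the 3 vertices {b, d, e} are pairwise adjacent, and any tree decomposition puts a clique entirely inside one bag — forcing width ≥ 2. Combining the bounds, tw(G) = 2.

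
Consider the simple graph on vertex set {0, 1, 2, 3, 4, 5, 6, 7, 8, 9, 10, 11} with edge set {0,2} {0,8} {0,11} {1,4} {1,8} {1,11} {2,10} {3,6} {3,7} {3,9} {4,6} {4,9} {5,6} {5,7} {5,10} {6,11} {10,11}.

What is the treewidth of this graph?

A width-3 tree decomposition is:
Bags: B1 = {3, 5, 7, 9}  B2 = {3, 5, 6, 9}  B3 = {4, 5, 6, 9}  B4 = {4, 5, 6, 10}  B5 = {4, 6, 10, 11}  B6 = {1, 4, 10, 11}  B7 = {1, 2, 10, 11}  B8 = {0, 1, 2, 11}  B9 = {0, 1, 2, 8}
Tree: B1–B2, B2–B3, B3–B4, B4–B5, B5–B6, B6–B7, B7–B8, B8–B9
Every bag has size at most 4, so the width is 4 − 1 = 3 and tw(G) ≤ 3. For the lower bound: the 4 vertex sets {3,7,9}, {5}, {6}, {1,4,10,11} are disjoint, each induces a connected subgraph, and every pair is joined by at least one edge of G. Contracting each set to a single vertex therefore yields K_{4} as a minor, and since treewidth is minor-monotone, tw(G) ≥ tw(K_{4}) = 3. Hence tw(G) = 3 exactly.

3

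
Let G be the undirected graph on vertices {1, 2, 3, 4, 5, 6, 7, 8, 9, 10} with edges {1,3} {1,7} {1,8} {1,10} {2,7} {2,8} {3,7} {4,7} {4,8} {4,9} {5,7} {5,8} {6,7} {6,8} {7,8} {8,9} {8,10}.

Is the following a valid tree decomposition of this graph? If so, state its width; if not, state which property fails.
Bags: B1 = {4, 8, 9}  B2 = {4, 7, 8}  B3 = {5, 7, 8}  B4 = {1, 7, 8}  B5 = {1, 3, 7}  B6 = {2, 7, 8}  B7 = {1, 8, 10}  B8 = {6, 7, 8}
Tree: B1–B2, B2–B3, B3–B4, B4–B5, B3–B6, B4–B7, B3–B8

Every vertex of G appears in some bag (union = {1, 2, 3, 4, 5, 6, 7, 8, 9, 10}); every edge is covered by a bag; and for each vertex v the set of bags containing v is connected in the bag tree. The decomposition is therefore valid. The largest bag has 3 vertices, so the width is 2.

Yes; width 2.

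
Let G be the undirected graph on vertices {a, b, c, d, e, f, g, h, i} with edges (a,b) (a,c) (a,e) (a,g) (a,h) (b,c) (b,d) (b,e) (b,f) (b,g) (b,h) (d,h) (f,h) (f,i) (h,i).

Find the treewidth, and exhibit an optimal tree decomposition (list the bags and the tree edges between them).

Each bag holds 3 vertices, so the decomposition has width 2, which upper-bounds the treewidth. For the lower bound, the 3 vertices {b, d, h} are pairwise adjacent, and any tree decomposition puts a clique entirely inside one bag — forcing width ≥ 2. Therefore the treewidth is 2.

Treewidth 2.
One such decomposition:
Bags: B1 = {a, b, h}  B2 = {b, f, h}  B3 = {f, h, i}  B4 = {b, d, h}  B5 = {a, b, c}  B6 = {a, b, e}  B7 = {a, b, g}
Tree: B1–B2, B2–B3, B1–B4, B1–B5, B5–B6, B1–B7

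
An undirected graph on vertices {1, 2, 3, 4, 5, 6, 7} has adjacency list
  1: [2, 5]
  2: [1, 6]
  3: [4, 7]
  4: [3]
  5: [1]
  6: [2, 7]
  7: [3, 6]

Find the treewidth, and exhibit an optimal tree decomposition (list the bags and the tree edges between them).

Treewidth 1.
One optimal decomposition is:
Bags: B1 = {3, 4}  B2 = {3, 7}  B3 = {6, 7}  B4 = {2, 6}  B5 = {1, 2}  B6 = {1, 5}
Tree: B1–B2, B2–B3, B3–B4, B4–B5, B5–B6

The largest bag has 2 vertices, giving width 1; this decomposition certifies tw(G) ≤ 1. Any graph with an edge has treewidth ≥ 1, and G has the edge 4–3. Therefore the treewidth is 1.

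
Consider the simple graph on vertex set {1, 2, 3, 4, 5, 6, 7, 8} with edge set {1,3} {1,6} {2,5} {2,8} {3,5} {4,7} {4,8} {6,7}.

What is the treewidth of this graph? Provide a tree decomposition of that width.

Every bag has size at most 3, so the width is 3 − 1 = 2 and tw(G) ≤ 2. The edges 5–2–8–4–7–6–1–3–5 form a cycle, so G is not a tree and its treewidth is at least 2. Therefore the treewidth is 2.

Treewidth 2.
One optimal decomposition is:
Bags: B1 = {2, 5, 8}  B2 = {4, 5, 8}  B3 = {4, 5, 7}  B4 = {5, 6, 7}  B5 = {1, 5, 6}  B6 = {1, 3, 5}
Tree: B1–B2, B2–B3, B3–B4, B4–B5, B5–B6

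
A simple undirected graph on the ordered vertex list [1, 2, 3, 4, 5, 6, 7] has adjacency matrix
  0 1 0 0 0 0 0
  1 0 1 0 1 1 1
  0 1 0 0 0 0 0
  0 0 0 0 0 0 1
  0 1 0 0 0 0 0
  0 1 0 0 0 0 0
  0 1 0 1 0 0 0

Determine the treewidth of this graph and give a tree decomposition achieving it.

Each bag holds 2 vertices, so the decomposition has width 1, which upper-bounds the treewidth. Since G has at least one edge (e.g. 2–1), it is not an edgeless graph, so tw(G) ≥ 1. Combining the bounds, tw(G) = 1.

Treewidth 1.
Bags: B1 = {1, 2}  B2 = {2, 5}  B3 = {2, 7}  B4 = {2, 3}  B5 = {4, 7}  B6 = {2, 6}
Tree: B1–B2, B1–B3, B2–B4, B3–B5, B4–B6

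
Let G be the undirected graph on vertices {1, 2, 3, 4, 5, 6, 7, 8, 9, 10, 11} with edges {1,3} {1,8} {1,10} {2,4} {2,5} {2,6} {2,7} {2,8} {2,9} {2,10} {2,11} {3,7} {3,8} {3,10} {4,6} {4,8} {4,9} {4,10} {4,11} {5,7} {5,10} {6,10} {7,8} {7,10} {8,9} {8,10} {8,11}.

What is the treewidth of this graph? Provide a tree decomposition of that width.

Each bag holds 4 vertices, so the decomposition has width 3, which upper-bounds the treewidth. On the other hand G contains the 4-clique {1, 3, 8, 10}. A clique must lie in a single bag of any decomposition, so no decomposition can have width below 3. The upper and lower bounds meet at 3, so that is the treewidth.

Treewidth 3.
One such decomposition:
Bags: B1 = {3, 7, 8, 10}  B2 = {1, 3, 8, 10}  B3 = {2, 7, 8, 10}  B4 = {2, 4, 8, 10}  B5 = {2, 4, 6, 10}  B6 = {2, 5, 7, 10}  B7 = {2, 4, 8, 9}  B8 = {2, 4, 8, 11}
Tree: B1–B2, B1–B3, B3–B4, B4–B5, B3–B6, B4–B7, B7–B8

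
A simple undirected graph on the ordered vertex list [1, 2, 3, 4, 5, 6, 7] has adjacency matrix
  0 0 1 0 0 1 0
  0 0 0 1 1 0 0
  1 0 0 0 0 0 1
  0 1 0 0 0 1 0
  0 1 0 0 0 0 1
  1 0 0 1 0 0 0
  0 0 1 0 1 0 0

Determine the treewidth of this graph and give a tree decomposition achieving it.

Each bag holds 3 vertices, so the decomposition has width 2, which upper-bounds the treewidth. Since 6–1–3–7–5–2–4–6 is a cycle in G, G is not acyclic. Forests are exactly the graphs of treewidth ≤ 1, so tw(G) ≥ 2. The upper and lower bounds meet at 2, so that is the treewidth.

Treewidth 2.
One optimal decomposition is:
Bags: B1 = {1, 3, 6}  B2 = {3, 6, 7}  B3 = {5, 6, 7}  B4 = {2, 5, 6}  B5 = {2, 4, 6}
Tree: B1–B2, B2–B3, B3–B4, B4–B5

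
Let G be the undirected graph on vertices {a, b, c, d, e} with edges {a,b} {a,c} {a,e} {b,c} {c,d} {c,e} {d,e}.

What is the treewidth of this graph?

A width-2 tree decomposition is:
Bags: B1 = {a, b, c}  B2 = {a, c, e}  B3 = {c, d, e}
Tree: B1–B2, B2–B3
The largest bag has 3 vertices, giving width 2; this decomposition certifies tw(G) ≤ 2. On the other hand G contains the 3-clique {c, d, e}. A clique must lie in a single bag of any decomposition, so no decomposition can have width below 2. Therefore the treewidth is 2.

2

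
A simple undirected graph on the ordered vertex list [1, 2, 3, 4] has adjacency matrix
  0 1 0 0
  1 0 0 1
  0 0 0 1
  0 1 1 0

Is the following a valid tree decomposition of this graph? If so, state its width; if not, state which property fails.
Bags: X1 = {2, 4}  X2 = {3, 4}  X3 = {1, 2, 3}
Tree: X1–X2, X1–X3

A tree decomposition must satisfy three properties: every vertex lies in some bag; for every edge, both endpoints lie together in some bag; and for every vertex, the bags containing it form a connected subtree. Here bags containing vertex 3 are not connected in the tree, so the decomposition is invalid.

No — bags containing vertex 3 are not connected in the tree.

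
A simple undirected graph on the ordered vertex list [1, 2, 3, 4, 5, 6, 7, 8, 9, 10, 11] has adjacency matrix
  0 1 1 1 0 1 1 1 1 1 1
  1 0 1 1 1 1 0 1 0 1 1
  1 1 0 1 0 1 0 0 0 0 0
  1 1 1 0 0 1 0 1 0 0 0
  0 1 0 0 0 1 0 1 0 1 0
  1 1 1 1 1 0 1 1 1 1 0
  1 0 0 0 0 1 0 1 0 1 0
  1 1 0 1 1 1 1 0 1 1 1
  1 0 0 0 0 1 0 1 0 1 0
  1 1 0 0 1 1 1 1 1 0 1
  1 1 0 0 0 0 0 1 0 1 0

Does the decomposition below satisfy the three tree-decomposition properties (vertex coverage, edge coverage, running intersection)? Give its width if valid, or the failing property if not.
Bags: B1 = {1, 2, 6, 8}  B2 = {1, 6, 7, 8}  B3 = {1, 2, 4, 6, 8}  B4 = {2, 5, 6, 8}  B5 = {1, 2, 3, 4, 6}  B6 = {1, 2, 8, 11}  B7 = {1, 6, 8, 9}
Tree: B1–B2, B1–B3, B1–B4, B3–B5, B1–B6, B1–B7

No — vertex 10 appears in no bag.

A tree decomposition must satisfy three properties: every vertex lies in some bag; for every edge, both endpoints lie together in some bag; and for every vertex, the bags containing it form a connected subtree. Here vertex 10 appears in no bag, so the decomposition is invalid.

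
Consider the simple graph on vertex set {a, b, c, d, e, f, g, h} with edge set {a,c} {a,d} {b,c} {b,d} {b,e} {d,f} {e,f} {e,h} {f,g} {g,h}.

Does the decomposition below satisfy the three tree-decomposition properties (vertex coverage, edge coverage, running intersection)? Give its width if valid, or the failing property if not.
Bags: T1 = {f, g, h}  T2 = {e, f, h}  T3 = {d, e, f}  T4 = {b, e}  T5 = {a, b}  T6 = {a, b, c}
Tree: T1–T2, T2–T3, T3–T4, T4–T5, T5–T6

No — edge (d,b) lies in no bag.

A tree decomposition must satisfy three properties: every vertex lies in some bag; for every edge, both endpoints lie together in some bag; and for every vertex, the bags containing it form a connected subtree. Here edge (d,b) lies in no bag, so the decomposition is invalid.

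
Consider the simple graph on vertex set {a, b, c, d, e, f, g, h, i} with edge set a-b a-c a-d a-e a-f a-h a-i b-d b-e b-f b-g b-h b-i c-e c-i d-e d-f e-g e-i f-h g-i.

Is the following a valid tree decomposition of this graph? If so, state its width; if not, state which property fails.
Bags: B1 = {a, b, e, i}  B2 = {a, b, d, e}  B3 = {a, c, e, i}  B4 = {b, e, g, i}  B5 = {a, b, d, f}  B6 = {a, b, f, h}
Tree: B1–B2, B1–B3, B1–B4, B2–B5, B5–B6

Yes; width 3.

Vertex coverage: the bags together contain {a, b, c, d, e, f, g, h, i}, the full vertex set. Edge coverage: each edge of G has both endpoints in at least one bag. Running intersection: for every vertex, the bags containing it form a connected subtree. All three properties hold, so this is a valid tree decomposition of width max|bag| − 1 = 3, and hence tw(G) ≤ 3.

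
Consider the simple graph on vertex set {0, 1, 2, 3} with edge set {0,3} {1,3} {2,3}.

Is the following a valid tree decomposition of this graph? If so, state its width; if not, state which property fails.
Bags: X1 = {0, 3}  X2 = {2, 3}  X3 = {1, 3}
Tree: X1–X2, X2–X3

Yes; width 1.

Every vertex of G appears in some bag (union = {0, 1, 2, 3}); every edge is covered by a bag; and for each vertex v the set of bags containing v is connected in the bag tree. The decomposition is therefore valid. The largest bag has 2 vertices, so the width is 1.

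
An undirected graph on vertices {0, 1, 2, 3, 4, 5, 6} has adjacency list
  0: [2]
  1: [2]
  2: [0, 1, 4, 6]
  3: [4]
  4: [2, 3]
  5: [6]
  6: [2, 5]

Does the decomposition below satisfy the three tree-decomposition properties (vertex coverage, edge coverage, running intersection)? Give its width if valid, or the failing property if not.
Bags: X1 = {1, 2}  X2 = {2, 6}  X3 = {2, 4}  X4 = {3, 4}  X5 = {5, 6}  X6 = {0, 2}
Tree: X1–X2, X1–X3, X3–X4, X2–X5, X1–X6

Yes; width 1.

Vertex coverage: the bags together contain {0, 1, 2, 3, 4, 5, 6}, the full vertex set. Edge coverage: each edge of G has both endpoints in at least one bag. Running intersection: for every vertex, the bags containing it form a connected subtree. All three properties hold, so this is a valid tree decomposition of width max|bag| − 1 = 1, and hence tw(G) ≤ 1.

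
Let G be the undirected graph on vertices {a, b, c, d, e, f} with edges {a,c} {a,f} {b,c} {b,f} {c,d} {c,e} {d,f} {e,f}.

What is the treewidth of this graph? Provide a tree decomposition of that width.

Treewidth 2.
One such decomposition:
Bags: B1 = {c, e, f}  B2 = {a, c, f}  B3 = {c, d, f}  B4 = {b, c, f}
Tree: B1–B2, B2–B3, B3–B4

The largest bag has 3 vertices, giving width 2; this decomposition certifies tw(G) ≤ 2. For the lower bound, G contains the cycle c–e–f–a–c, so G is not a forest; only forests have treewidth ≤ 1, hence tw(G) ≥ 2. Combining the bounds, tw(G) = 2.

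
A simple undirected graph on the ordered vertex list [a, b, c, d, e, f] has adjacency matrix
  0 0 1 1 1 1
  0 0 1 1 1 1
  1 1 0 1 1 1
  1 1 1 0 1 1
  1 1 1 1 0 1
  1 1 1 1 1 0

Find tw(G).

4

A width-4 tree decomposition is:
Bags: B1 = {b, c, d, e, f}  B2 = {a, c, d, e, f}
Tree: B1–B2
Each bag holds 5 vertices, so the decomposition has width 4, which upper-bounds the treewidth. For the lower bound, the 5 vertices {a, c, d, e, f} are pairwise adjacent, and any tree decomposition puts a clique entirely inside one bag — forcing width ≥ 4. The upper and lower bounds meet at 4, so that is the treewidth.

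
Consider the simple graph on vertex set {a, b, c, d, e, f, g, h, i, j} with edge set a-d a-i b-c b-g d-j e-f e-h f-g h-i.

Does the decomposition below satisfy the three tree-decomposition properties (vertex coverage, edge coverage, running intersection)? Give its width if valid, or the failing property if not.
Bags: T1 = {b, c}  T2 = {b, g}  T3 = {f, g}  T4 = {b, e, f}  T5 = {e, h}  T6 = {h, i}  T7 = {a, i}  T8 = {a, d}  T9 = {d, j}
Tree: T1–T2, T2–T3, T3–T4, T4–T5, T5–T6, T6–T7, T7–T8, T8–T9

A tree decomposition must satisfy three properties: every vertex lies in some bag; for every edge, both endpoints lie together in some bag; and for every vertex, the bags containing it form a connected subtree. Here bags containing vertex b are not connected in the tree, so the decomposition is invalid.

No — bags containing vertex b are not connected in the tree.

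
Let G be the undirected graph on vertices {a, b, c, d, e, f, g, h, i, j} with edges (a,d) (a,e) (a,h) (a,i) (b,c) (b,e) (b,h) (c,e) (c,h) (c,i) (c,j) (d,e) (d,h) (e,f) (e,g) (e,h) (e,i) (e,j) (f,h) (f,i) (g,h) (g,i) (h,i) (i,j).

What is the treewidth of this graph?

3

A width-3 tree decomposition is:
Bags: B1 = {e, f, h, i}  B2 = {c, e, h, i}  B3 = {a, e, h, i}  B4 = {c, e, i, j}  B5 = {b, c, e, h}  B6 = {a, d, e, h}  B7 = {e, g, h, i}
Tree: B1–B2, B2–B3, B2–B4, B2–B5, B3–B6, B1–B7
The largest bag has 4 vertices, giving width 3; this decomposition certifies tw(G) ≤ 3. For the lower bound, the 4 vertices {c, e, i, j} are pairwise adjacent, and any tree decomposition puts a clique entirely inside one bag — forcing width ≥ 3. The upper and lower bounds meet at 3, so that is the treewidth.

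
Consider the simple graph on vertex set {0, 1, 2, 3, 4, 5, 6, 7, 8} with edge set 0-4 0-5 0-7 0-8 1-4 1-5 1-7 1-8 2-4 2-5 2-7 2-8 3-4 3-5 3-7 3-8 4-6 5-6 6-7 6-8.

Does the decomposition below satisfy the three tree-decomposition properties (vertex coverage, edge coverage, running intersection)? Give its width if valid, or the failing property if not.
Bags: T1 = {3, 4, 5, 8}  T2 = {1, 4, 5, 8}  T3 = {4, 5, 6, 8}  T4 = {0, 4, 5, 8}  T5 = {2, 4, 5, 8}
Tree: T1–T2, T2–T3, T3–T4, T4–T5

A tree decomposition must satisfy three properties: every vertex lies in some bag; for every edge, both endpoints lie together in some bag; and for every vertex, the bags containing it form a connected subtree. Here vertex 7 appears in no bag, so the decomposition is invalid.

No — vertex 7 appears in no bag.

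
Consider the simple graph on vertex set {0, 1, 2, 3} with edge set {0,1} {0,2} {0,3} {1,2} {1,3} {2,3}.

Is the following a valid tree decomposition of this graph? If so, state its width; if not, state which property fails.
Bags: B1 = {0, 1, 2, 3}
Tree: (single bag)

Vertex coverage: the bags together contain {0, 1, 2, 3}, the full vertex set. Edge coverage: each edge of G has both endpoints in at least one bag. Running intersection: for every vertex, the bags containing it form a connected subtree. All three properties hold, so this is a valid tree decomposition of width max|bag| − 1 = 3, and hence tw(G) ≤ 3.

Yes; width 3.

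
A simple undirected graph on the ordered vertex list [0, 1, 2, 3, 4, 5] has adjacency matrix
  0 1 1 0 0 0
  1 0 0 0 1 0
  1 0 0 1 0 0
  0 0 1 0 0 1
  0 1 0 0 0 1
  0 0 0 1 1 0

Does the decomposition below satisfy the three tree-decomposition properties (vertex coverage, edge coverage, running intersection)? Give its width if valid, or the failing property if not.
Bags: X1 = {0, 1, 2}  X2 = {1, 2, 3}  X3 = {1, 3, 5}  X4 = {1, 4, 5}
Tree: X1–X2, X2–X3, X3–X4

Every vertex of G appears in some bag (union = {0, 1, 2, 3, 4, 5}); every edge is covered by a bag; and for each vertex v the set of bags containing v is connected in the bag tree. The decomposition is therefore valid. The largest bag has 3 vertices, so the width is 2.

Yes; width 2.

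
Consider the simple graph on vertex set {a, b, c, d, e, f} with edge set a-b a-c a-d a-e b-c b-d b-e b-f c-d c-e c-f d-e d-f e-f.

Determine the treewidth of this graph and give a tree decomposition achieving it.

Treewidth 4.
One such decomposition:
Bags: B1 = {b, c, d, e, f}  B2 = {a, b, c, d, e}
Tree: B1–B2

Every bag has size at most 5, so the width is 5 − 1 = 4 and tw(G) ≤ 4. For the lower bound, the 5 vertices {b, c, d, e, f} are pairwise adjacent, and any tree decomposition puts a clique entirely inside one bag — forcing width ≥ 4. Therefore the treewidth is 4.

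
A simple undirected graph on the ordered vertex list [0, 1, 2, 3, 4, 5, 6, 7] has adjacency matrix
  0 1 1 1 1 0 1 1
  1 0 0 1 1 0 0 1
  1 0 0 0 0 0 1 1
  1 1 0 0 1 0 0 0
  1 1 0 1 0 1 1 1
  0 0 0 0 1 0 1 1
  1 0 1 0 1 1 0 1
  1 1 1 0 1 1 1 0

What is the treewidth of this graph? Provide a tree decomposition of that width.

Treewidth 3.
Bags: B1 = {0, 1, 3, 4}  B2 = {0, 1, 4, 7}  B3 = {0, 4, 6, 7}  B4 = {0, 2, 6, 7}  B5 = {4, 5, 6, 7}
Tree: B1–B2, B2–B3, B3–B4, B3–B5

The largest bag has 4 vertices, giving width 3; this decomposition certifies tw(G) ≤ 3. For the lower bound, the 4 vertices {0, 2, 6, 7} are pairwise adjacent, and any tree decomposition puts a clique entirely inside one bag — forcing width ≥ 3. The upper and lower bounds meet at 3, so that is the treewidth.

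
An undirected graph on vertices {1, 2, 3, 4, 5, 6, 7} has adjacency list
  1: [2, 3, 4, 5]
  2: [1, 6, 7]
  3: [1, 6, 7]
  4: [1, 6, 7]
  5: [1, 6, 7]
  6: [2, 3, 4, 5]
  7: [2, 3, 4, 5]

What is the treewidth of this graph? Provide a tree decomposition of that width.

Treewidth 3.
Bags: B1 = {1, 2, 6, 7}  B2 = {1, 4, 6, 7}  B3 = {1, 5, 6, 7}  B4 = {1, 3, 6, 7}
Tree: B1–B2, B2–B3, B3–B4

Every bag has size at most 4, so the width is 4 − 1 = 3 and tw(G) ≤ 3. For the lower bound: the 4 vertex sets {2,6}, {4,7}, {1}, {5} are disjoint, each induces a connected subgraph, and every pair is joined by at least one edge of G. Contracting each set to a single vertex therefore yields K_{4} as a minor, and since treewidth is minor-monotone, tw(G) ≥ tw(K_{4}) = 3. Combining the bounds, tw(G) = 3.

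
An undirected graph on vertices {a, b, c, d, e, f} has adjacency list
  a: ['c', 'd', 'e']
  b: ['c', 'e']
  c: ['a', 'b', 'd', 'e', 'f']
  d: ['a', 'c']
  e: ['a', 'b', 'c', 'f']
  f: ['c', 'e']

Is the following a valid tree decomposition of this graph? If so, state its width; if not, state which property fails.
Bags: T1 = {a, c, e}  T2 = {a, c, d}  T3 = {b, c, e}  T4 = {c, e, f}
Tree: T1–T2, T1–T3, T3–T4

Checking the three conditions: (i) the bags cover all of {a, b, c, d, e, f}; (ii) for each edge, some bag contains both endpoints; (iii) the bags containing any fixed vertex form a subtree. All hold, so the decomposition is valid with width 3 − 1 = 2.

Yes; width 2.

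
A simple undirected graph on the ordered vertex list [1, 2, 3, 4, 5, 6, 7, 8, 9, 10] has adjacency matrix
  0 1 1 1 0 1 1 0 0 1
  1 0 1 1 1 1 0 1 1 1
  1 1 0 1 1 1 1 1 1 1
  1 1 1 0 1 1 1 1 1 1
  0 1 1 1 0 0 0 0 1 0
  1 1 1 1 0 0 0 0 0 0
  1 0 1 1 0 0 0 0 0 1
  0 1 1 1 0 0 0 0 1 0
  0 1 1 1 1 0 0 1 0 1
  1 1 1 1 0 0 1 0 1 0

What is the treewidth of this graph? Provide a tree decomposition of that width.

Treewidth 4.
One optimal decomposition is:
Bags: B1 = {1, 2, 3, 4, 10}  B2 = {2, 3, 4, 9, 10}  B3 = {1, 3, 4, 7, 10}  B4 = {2, 3, 4, 5, 9}  B5 = {1, 2, 3, 4, 6}  B6 = {2, 3, 4, 8, 9}
Tree: B1–B2, B1–B3, B2–B4, B1–B5, B4–B6

Each bag holds 5 vertices, so the decomposition has width 4, which upper-bounds the treewidth. For the lower bound, the 5 vertices {1, 2, 3, 4, 10} are pairwise adjacent, and any tree decomposition puts a clique entirely inside one bag — forcing width ≥ 4. Combining the bounds, tw(G) = 4.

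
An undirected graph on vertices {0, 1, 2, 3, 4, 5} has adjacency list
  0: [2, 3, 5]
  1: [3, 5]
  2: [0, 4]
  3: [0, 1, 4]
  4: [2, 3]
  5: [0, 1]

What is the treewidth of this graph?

A width-2 tree decomposition is:
Bags: B1 = {0, 1, 5}  B2 = {0, 1, 3}  B3 = {0, 2, 3}  B4 = {2, 3, 4}
Tree: B1–B2, B2–B3, B3–B4
The largest bag has 3 vertices, giving width 2; this decomposition certifies tw(G) ≤ 2. The edges 5–1–3–0–5 form a cycle, so G is not a tree and its treewidth is at least 2. Therefore the treewidth is 2.

2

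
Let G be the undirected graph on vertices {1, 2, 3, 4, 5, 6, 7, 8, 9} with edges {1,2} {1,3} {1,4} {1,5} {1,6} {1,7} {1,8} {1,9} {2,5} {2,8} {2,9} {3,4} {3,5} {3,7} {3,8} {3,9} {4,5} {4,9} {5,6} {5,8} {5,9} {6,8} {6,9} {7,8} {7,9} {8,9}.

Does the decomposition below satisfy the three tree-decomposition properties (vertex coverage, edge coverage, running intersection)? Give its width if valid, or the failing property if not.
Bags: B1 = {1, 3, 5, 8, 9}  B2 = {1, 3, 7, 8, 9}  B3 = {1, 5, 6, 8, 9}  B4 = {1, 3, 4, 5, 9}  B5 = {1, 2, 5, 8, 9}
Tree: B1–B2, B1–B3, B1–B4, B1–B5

Vertex coverage: the bags together contain {1, 2, 3, 4, 5, 6, 7, 8, 9}, the full vertex set. Edge coverage: each edge of G has both endpoints in at least one bag. Running intersection: for every vertex, the bags containing it form a connected subtree. All three properties hold, so this is a valid tree decomposition of width max|bag| − 1 = 4, and hence tw(G) ≤ 4.

Yes; width 4.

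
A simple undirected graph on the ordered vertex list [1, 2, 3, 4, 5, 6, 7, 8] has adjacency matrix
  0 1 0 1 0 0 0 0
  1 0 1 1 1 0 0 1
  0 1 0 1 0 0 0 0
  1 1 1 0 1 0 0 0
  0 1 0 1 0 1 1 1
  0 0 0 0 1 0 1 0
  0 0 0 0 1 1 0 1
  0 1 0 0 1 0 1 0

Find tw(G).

A width-2 tree decomposition is:
Bags: B1 = {2, 5, 8}  B2 = {2, 4, 5}  B3 = {5, 7, 8}  B4 = {5, 6, 7}  B5 = {2, 3, 4}  B6 = {1, 2, 4}
Tree: B1–B2, B1–B3, B3–B4, B2–B5, B5–B6
Each bag holds 3 vertices, so the decomposition has width 2, which upper-bounds the treewidth. On the other hand G contains the 3-clique {2, 5, 8}. A clique must lie in a single bag of any decomposition, so no decomposition can have width below 2. Hence tw(G) = 2 exactly.

2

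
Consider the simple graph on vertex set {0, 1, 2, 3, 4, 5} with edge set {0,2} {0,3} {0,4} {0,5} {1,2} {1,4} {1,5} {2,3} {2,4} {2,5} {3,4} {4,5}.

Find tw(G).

3

A width-3 tree decomposition is:
Bags: B1 = {1, 2, 4, 5}  B2 = {0, 2, 4, 5}  B3 = {0, 2, 3, 4}
Tree: B1–B2, B2–B3
The largest bag has 4 vertices, giving width 3; this decomposition certifies tw(G) ≤ 3. On the other hand G contains the 4-clique {0, 2, 3, 4}. A clique must lie in a single bag of any decomposition, so no decomposition can have width below 3. Combining the bounds, tw(G) = 3.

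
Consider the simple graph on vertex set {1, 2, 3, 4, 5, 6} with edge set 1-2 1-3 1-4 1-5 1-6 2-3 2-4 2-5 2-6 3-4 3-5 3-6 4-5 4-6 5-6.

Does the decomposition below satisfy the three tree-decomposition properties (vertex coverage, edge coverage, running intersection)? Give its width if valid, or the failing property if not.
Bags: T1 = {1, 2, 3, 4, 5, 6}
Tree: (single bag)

Checking the three conditions: (i) the bags cover all of {1, 2, 3, 4, 5, 6}; (ii) for each edge, some bag contains both endpoints; (iii) the bags containing any fixed vertex form a subtree. All hold, so the decomposition is valid with width 6 − 1 = 5.

Yes; width 5.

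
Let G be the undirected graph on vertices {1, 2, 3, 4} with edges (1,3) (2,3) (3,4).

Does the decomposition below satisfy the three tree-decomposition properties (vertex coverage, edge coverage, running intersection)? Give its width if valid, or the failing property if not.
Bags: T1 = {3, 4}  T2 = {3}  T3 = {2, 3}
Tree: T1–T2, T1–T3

No — vertex 1 appears in no bag.

A tree decomposition must satisfy three properties: every vertex lies in some bag; for every edge, both endpoints lie together in some bag; and for every vertex, the bags containing it form a connected subtree. Here vertex 1 appears in no bag, so the decomposition is invalid.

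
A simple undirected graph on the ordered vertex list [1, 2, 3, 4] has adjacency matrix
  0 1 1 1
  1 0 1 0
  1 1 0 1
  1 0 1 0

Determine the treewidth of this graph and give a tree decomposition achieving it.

The largest bag has 3 vertices, giving width 2; this decomposition certifies tw(G) ≤ 2. Conversely, {1, 2, 3} is a clique of size 3, and the vertices of any clique must share a bag in every tree decomposition; so some bag has ≥ 3 vertices and tw(G) ≥ 2. Combining the bounds, tw(G) = 2.

Treewidth 2.
One such decomposition:
Bags: B1 = {1, 2, 3}  B2 = {1, 3, 4}
Tree: B1–B2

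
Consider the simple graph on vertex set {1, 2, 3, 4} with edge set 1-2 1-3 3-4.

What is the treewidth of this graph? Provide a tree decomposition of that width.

The largest bag has 2 vertices, giving width 1; this decomposition certifies tw(G) ≤ 1. Since G has at least one edge (e.g. 3–1), it is not an edgeless graph, so tw(G) ≥ 1. Therefore the treewidth is 1.

Treewidth 1.
One such decomposition:
Bags: B1 = {1, 3}  B2 = {1, 2}  B3 = {3, 4}
Tree: B1–B2, B1–B3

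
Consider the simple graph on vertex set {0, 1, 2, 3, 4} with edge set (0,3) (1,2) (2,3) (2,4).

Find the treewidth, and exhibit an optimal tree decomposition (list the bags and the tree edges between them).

Treewidth 1.
One optimal decomposition is:
Bags: B1 = {2, 4}  B2 = {2, 3}  B3 = {0, 3}  B4 = {1, 2}
Tree: B1–B2, B2–B3, B1–B4

The largest bag has 2 vertices, giving width 1; this decomposition certifies tw(G) ≤ 1. Since G has at least one edge (e.g. 4–2), it is not an edgeless graph, so tw(G) ≥ 1. Hence tw(G) = 1 exactly.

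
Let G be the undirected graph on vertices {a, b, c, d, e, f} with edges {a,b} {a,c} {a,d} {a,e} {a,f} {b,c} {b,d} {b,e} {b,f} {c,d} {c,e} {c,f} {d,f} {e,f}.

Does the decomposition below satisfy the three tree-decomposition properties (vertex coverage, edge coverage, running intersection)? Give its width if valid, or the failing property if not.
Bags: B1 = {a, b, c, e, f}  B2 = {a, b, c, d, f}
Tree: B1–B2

Checking the three conditions: (i) the bags cover all of {a, b, c, d, e, f}; (ii) for each edge, some bag contains both endpoints; (iii) the bags containing any fixed vertex form a subtree. All hold, so the decomposition is valid with width 5 − 1 = 4.

Yes; width 4.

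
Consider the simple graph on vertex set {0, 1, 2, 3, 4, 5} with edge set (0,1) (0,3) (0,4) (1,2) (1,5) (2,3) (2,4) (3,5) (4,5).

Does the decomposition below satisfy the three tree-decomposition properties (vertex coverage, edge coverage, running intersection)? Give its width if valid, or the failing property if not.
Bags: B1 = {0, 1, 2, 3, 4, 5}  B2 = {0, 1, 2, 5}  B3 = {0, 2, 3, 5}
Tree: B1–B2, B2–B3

No — bags containing vertex 3 are not connected in the tree.

A tree decomposition must satisfy three properties: every vertex lies in some bag; for every edge, both endpoints lie together in some bag; and for every vertex, the bags containing it form a connected subtree. Here bags containing vertex 3 are not connected in the tree, so the decomposition is invalid.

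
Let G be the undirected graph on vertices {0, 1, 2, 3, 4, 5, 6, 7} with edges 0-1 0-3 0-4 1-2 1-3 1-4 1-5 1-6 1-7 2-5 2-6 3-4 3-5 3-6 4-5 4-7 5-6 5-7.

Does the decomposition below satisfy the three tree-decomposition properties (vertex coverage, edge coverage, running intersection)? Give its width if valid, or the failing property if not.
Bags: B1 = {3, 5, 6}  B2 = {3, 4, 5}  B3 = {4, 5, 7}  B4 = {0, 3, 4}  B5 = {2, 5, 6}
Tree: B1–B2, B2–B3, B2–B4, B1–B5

No — vertex 1 appears in no bag.

A tree decomposition must satisfy three properties: every vertex lies in some bag; for every edge, both endpoints lie together in some bag; and for every vertex, the bags containing it form a connected subtree. Here vertex 1 appears in no bag, so the decomposition is invalid.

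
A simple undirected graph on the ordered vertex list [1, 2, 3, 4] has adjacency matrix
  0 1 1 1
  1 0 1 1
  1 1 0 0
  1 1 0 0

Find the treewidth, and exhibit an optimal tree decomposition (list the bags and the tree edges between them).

Every bag has size at most 3, so the width is 3 − 1 = 2 and tw(G) ≤ 2. Conversely, {1, 2, 3} is a clique of size 3, and the vertices of any clique must share a bag in every tree decomposition; so some bag has ≥ 3 vertices and tw(G) ≥ 2. Therefore the treewidth is 2.

Treewidth 2.
One such decomposition:
Bags: B1 = {1, 2, 4}  B2 = {1, 2, 3}
Tree: B1–B2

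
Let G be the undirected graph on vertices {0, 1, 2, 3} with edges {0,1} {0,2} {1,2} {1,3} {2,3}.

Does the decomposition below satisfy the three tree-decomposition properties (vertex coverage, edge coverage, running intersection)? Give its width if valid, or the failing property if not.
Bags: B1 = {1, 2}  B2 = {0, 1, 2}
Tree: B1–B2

A tree decomposition must satisfy three properties: every vertex lies in some bag; for every edge, both endpoints lie together in some bag; and for every vertex, the bags containing it form a connected subtree. Here vertex 3 appears in no bag, so the decomposition is invalid.

No — vertex 3 appears in no bag.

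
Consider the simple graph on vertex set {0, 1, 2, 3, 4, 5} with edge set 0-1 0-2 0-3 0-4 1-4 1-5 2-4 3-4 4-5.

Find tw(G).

A width-2 tree decomposition is:
Bags: B1 = {0, 2, 4}  B2 = {0, 3, 4}  B3 = {0, 1, 4}  B4 = {1, 4, 5}
Tree: B1–B2, B2–B3, B3–B4
Every bag has size at most 3, so the width is 3 − 1 = 2 and tw(G) ≤ 2. On the other hand G contains the 3-clique {0, 1, 4}. A clique must lie in a single bag of any decomposition, so no decomposition can have width below 2. Hence tw(G) = 2 exactly.

2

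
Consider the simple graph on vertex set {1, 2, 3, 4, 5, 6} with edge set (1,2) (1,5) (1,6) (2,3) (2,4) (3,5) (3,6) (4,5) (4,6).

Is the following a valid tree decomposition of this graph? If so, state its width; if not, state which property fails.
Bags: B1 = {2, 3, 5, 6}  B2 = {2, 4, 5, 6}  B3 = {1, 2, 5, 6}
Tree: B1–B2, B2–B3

Yes; width 3.

Every vertex of G appears in some bag (union = {1, 2, 3, 4, 5, 6}); every edge is covered by a bag; and for each vertex v the set of bags containing v is connected in the bag tree. The decomposition is therefore valid. The largest bag has 4 vertices, so the width is 3.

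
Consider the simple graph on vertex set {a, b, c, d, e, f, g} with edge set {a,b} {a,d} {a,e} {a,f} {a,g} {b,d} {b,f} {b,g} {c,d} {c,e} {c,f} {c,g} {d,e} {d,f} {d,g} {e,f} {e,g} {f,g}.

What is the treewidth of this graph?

A width-4 tree decomposition is:
Bags: B1 = {a, d, e, f, g}  B2 = {a, b, d, f, g}  B3 = {c, d, e, f, g}
Tree: B1–B2, B1–B3
Each bag holds 5 vertices, so the decomposition has width 4, which upper-bounds the treewidth. On the other hand G contains the 5-clique {c, d, e, f, g}. A clique must lie in a single bag of any decomposition, so no decomposition can have width below 4. Therefore the treewidth is 4.

4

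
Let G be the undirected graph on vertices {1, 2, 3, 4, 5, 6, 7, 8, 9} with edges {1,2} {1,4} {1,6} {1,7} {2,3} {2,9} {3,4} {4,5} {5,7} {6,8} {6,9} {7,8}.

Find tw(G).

3

A width-3 tree decomposition is:
Bags: B1 = {2, 3, 6, 9}  B2 = {1, 2, 3, 6}  B3 = {1, 3, 4, 6}  B4 = {1, 4, 6, 8}  B5 = {1, 4, 7, 8}  B6 = {4, 5, 7, 8}
Tree: B1–B2, B2–B3, B3–B4, B4–B5, B5–B6
Each bag holds 4 vertices, so the decomposition has width 3, which upper-bounds the treewidth. For the lower bound: the 4 vertex sets {2,3,9}, {6}, {1}, {4,5,7,8} are disjoint, each induces a connected subgraph, and every pair is joined by at least one edge of G. Contracting each set to a single vertex therefore yields K_{4} as a minor, and since treewidth is minor-monotone, tw(G) ≥ tw(K_{4}) = 3. Combining the bounds, tw(G) = 3.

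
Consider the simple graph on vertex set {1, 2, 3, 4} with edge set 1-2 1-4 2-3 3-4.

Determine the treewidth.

A width-2 tree decomposition is:
Bags: B1 = {1, 3, 4}  B2 = {1, 2, 3}
Tree: B1–B2
The largest bag has 3 vertices, giving width 2; this decomposition certifies tw(G) ≤ 2. For the lower bound, G contains the cycle 1–4–3–2–1, so G is not a forest; only forests have treewidth ≤ 1, hence tw(G) ≥ 2. Therefore the treewidth is 2.

2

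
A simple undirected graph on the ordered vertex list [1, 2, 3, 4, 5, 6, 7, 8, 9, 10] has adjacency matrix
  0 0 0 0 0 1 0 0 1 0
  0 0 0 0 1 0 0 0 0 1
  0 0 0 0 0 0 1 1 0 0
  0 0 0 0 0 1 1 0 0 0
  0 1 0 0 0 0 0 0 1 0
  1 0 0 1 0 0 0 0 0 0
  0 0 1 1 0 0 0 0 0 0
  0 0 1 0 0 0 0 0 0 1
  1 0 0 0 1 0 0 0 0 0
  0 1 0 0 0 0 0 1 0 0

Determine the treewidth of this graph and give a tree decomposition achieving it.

Treewidth 2.
One such decomposition:
Bags: B1 = {2, 8, 10}  B2 = {2, 5, 8}  B3 = {5, 8, 9}  B4 = {1, 8, 9}  B5 = {1, 6, 8}  B6 = {4, 6, 8}  B7 = {4, 7, 8}  B8 = {3, 7, 8}
Tree: B1–B2, B2–B3, B3–B4, B4–B5, B5–B6, B6–B7, B7–B8

The largest bag has 3 vertices, giving width 2; this decomposition certifies tw(G) ≤ 2. For the lower bound, G contains the cycle 8–10–2–5–9–1–6–4–7–3–8, so G is not a forest; only forests have treewidth ≤ 1, hence tw(G) ≥ 2. Therefore the treewidth is 2.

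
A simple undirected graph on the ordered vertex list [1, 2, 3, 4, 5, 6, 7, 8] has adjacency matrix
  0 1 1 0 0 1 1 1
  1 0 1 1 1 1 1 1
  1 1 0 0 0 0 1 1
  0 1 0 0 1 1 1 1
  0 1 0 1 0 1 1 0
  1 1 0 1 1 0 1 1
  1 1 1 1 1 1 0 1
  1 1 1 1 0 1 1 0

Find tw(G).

A width-4 tree decomposition is:
Bags: B1 = {1, 2, 6, 7, 8}  B2 = {2, 4, 6, 7, 8}  B3 = {2, 4, 5, 6, 7}  B4 = {1, 2, 3, 7, 8}
Tree: B1–B2, B2–B3, B1–B4
The largest bag has 5 vertices, giving width 4; this decomposition certifies tw(G) ≤ 4. For the lower bound, the 5 vertices {1, 2, 3, 7, 8} are pairwise adjacent, and any tree decomposition puts a clique entirely inside one bag — forcing width ≥ 4. The upper and lower bounds meet at 4, so that is the treewidth.

4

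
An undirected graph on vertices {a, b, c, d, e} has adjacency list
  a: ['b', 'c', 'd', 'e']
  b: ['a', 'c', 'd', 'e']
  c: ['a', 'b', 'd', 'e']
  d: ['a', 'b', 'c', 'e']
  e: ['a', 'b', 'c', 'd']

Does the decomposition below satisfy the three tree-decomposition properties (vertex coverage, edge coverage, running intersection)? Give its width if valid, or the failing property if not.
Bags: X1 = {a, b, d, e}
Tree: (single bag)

A tree decomposition must satisfy three properties: every vertex lies in some bag; for every edge, both endpoints lie together in some bag; and for every vertex, the bags containing it form a connected subtree. Here vertex c appears in no bag, so the decomposition is invalid.

No — vertex c appears in no bag.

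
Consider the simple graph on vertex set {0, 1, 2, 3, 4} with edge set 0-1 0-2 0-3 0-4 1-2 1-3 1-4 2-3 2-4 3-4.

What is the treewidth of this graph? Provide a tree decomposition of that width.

With just one bag of size 5, the width is 5 − 1 = 4, so tw(G) ≤ 4. For the lower bound, the 5 vertices {0, 1, 2, 3, 4} are pairwise adjacent, and any tree decomposition puts a clique entirely inside one bag — forcing width ≥ 4. Hence tw(G) = 4 exactly.

Treewidth 4.
Bags: B1 = {0, 1, 2, 3, 4}
Tree: (single bag)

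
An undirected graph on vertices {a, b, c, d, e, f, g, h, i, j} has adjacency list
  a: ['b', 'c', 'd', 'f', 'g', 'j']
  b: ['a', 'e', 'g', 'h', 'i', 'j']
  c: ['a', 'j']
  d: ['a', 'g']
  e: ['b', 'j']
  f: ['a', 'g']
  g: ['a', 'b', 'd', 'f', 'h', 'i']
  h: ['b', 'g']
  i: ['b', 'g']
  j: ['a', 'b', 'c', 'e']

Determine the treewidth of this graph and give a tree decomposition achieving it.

Treewidth 2.
One such decomposition:
Bags: B1 = {a, f, g}  B2 = {a, b, g}  B3 = {a, b, j}  B4 = {a, d, g}  B5 = {b, e, j}  B6 = {a, c, j}  B7 = {b, g, h}  B8 = {b, g, i}
Tree: B1–B2, B2–B3, B2–B4, B3–B5, B3–B6, B2–B7, B2–B8

The largest bag has 3 vertices, giving width 2; this decomposition certifies tw(G) ≤ 2. On the other hand G contains the 3-clique {a, d, g}. A clique must lie in a single bag of any decomposition, so no decomposition can have width below 2. The upper and lower bounds meet at 2, so that is the treewidth.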